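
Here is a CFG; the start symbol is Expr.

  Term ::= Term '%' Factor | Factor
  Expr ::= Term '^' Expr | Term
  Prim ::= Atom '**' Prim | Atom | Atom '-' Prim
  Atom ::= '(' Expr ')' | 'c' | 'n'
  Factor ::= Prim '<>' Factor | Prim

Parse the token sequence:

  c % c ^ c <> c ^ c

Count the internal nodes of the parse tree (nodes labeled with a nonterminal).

22

[Expr [Term [Term [Factor [Prim [Atom c]]]] % [Factor [Prim [Atom c]]]] ^ [Expr [Term [Factor [Prim [Atom c]] <> [Factor [Prim [Atom c]]]]] ^ [Expr [Term [Factor [Prim [Atom c]]]]]]]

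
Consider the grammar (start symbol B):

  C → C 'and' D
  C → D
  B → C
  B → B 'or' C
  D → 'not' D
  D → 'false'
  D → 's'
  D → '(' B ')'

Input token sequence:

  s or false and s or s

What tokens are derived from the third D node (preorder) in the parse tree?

s

[B [B [B [C [D s]]] or [C [C [D false]] and [D s]]] or [C [D s]]]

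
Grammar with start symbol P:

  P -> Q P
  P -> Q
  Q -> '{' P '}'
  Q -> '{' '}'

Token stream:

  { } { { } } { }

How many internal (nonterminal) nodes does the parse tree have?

[P [Q { }] [P [Q { [P [Q { }]] }] [P [Q { }]]]]

8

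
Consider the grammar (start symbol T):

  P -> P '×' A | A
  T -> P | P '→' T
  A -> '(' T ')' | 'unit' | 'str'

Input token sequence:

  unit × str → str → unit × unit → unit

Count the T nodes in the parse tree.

4

[T [P [P [A unit]] × [A str]] → [T [P [A str]] → [T [P [P [A unit]] × [A unit]] → [T [P [A unit]]]]]]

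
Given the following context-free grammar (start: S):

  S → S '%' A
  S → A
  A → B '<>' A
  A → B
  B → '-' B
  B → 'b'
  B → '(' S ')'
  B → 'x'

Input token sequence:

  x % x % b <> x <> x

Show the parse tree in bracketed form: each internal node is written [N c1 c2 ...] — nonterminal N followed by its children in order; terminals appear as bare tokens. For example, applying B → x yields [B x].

[S [S [S [A [B x]]] % [A [B x]]] % [A [B b] <> [A [B x] <> [A [B x]]]]]

S
S % A
S % A % A
A % A % A
B % A % A
x % A % A
x % B % A
x % x % A
x % x % B <> A
x % x % b <> A
x % x % b <> B <> A
x % x % b <> x <> A
x % x % b <> x <> B
x % x % b <> x <> x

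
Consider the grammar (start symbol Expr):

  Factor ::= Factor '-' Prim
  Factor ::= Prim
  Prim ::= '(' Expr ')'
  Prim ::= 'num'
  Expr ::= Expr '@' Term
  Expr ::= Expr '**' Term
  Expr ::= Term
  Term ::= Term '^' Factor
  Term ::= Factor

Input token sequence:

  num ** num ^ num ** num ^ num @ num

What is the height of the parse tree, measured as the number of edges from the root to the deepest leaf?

[Expr [Expr [Expr [Expr [Term [Factor [Prim num]]]] ** [Term [Term [Factor [Prim num]]] ^ [Factor [Prim num]]]] ** [Term [Term [Factor [Prim num]]] ^ [Factor [Prim num]]]] @ [Term [Factor [Prim num]]]]

7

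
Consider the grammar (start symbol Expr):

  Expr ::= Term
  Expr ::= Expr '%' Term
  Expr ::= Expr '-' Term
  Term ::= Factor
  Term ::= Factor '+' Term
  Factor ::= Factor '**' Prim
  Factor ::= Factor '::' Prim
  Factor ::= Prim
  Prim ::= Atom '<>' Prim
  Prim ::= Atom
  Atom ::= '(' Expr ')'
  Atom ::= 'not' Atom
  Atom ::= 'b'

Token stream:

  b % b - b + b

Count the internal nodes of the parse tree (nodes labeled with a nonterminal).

[Expr [Expr [Expr [Term [Factor [Prim [Atom b]]]]] % [Term [Factor [Prim [Atom b]]]]] - [Term [Factor [Prim [Atom b]]] + [Term [Factor [Prim [Atom b]]]]]]

19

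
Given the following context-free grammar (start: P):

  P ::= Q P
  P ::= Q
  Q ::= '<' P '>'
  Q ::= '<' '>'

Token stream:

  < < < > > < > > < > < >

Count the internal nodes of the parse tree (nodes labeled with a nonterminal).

[P [Q < [P [Q < [P [Q < >]] >] [P [Q < >]]] >] [P [Q < >] [P [Q < >]]]]

12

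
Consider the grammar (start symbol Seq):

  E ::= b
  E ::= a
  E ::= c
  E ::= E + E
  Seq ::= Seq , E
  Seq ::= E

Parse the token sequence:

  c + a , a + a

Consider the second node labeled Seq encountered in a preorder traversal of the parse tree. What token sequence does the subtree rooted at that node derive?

[Seq [Seq [E [E c] + [E a]]] , [E [E a] + [E a]]]

c + a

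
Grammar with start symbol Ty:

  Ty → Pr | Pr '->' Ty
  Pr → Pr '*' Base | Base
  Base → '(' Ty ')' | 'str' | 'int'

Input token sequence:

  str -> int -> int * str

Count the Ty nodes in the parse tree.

3

[Ty [Pr [Base str]] -> [Ty [Pr [Base int]] -> [Ty [Pr [Pr [Base int]] * [Base str]]]]]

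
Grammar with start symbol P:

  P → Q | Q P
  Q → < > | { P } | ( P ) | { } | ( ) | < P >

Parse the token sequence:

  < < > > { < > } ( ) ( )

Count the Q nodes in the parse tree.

[P [Q < [P [Q < >]] >] [P [Q { [P [Q < >]] }] [P [Q ( )] [P [Q ( )]]]]]

6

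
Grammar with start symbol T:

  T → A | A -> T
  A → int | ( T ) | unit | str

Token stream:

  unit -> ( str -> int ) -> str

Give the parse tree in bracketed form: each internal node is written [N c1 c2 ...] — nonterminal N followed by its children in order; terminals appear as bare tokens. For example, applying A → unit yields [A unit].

[T [A unit] -> [T [A ( [T [A str] -> [T [A int]]] )] -> [T [A str]]]]

T
A -> T
unit -> T
unit -> A -> T
unit -> ( T ) -> T
unit -> ( A -> T ) -> T
unit -> ( str -> T ) -> T
unit -> ( str -> A ) -> T
unit -> ( str -> int ) -> T
unit -> ( str -> int ) -> A
unit -> ( str -> int ) -> str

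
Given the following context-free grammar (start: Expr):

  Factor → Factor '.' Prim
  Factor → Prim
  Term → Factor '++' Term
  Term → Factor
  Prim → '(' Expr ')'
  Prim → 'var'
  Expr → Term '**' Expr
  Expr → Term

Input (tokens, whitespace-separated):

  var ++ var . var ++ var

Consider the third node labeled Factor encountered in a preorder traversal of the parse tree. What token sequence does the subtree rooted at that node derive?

[Expr [Term [Factor [Prim var]] ++ [Term [Factor [Factor [Prim var]] . [Prim var]] ++ [Term [Factor [Prim var]]]]]]

var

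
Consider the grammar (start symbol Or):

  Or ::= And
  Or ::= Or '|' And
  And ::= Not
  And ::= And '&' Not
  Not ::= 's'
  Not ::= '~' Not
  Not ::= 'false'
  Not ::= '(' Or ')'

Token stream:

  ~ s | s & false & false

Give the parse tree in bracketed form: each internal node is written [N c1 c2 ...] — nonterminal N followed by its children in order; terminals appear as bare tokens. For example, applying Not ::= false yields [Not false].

Or
Or | And
And | And
Not | And
~ Not | And
~ s | And
~ s | And & Not
~ s | And & Not & Not
~ s | Not & Not & Not
~ s | s & Not & Not
~ s | s & false & Not
~ s | s & false & false

[Or [Or [And [Not ~ [Not s]]]] | [And [And [And [Not s]] & [Not false]] & [Not false]]]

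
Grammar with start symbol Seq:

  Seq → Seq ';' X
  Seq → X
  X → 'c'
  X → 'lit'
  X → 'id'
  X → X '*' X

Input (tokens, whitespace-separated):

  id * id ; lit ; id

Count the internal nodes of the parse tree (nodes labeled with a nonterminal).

8

[Seq [Seq [Seq [X [X id] * [X id]]] ; [X lit]] ; [X id]]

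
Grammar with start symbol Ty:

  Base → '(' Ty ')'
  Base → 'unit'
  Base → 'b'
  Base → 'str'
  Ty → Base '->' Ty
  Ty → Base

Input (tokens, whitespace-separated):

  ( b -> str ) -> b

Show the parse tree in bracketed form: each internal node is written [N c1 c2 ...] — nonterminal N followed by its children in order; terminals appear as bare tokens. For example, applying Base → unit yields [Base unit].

[Ty [Base ( [Ty [Base b] -> [Ty [Base str]]] )] -> [Ty [Base b]]]

Ty
Base -> Ty
( Ty ) -> Ty
( Base -> Ty ) -> Ty
( b -> Ty ) -> Ty
( b -> Base ) -> Ty
( b -> str ) -> Ty
( b -> str ) -> Base
( b -> str ) -> b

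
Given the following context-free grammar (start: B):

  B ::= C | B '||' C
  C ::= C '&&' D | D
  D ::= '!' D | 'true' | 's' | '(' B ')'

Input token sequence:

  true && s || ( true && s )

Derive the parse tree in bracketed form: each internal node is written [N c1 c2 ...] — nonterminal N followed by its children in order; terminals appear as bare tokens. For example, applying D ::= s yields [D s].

B
B || C
C || C
C && D || C
D && D || C
true && D || C
true && s || C
true && s || D
true && s || ( B )
true && s || ( C )
true && s || ( C && D )
true && s || ( D && D )
true && s || ( true && D )
true && s || ( true && s )

[B [B [C [C [D true]] && [D s]]] || [C [D ( [B [C [C [D true]] && [D s]]] )]]]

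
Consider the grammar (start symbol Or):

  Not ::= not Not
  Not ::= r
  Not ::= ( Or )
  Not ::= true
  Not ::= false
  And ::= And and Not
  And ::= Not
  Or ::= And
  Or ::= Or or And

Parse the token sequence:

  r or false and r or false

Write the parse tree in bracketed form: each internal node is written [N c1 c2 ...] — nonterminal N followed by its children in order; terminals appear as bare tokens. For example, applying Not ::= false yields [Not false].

Or
Or or And
Or or And or And
And or And or And
Not or And or And
r or And or And
r or And and Not or And
r or Not and Not or And
r or false and Not or And
r or false and r or And
r or false and r or Not
r or false and r or false

[Or [Or [Or [And [Not r]]] or [And [And [Not false]] and [Not r]]] or [And [Not false]]]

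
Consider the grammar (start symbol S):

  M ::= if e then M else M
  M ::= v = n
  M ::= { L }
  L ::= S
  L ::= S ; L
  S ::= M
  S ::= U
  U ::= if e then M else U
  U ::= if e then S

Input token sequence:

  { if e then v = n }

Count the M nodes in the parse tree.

[S [M { [L [S [U if e then [S [M v = n]]]]] }]]

2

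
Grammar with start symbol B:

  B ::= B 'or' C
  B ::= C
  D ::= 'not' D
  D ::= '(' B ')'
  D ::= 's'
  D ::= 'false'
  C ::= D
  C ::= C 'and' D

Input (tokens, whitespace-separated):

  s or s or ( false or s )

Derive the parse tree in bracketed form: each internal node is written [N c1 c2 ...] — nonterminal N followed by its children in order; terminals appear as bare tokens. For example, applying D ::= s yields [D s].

B
B or C
B or C or C
C or C or C
D or C or C
s or C or C
s or D or C
s or s or C
s or s or D
s or s or ( B )
s or s or ( B or C )
s or s or ( C or C )
s or s or ( D or C )
s or s or ( false or C )
s or s or ( false or D )
s or s or ( false or s )

[B [B [B [C [D s]]] or [C [D s]]] or [C [D ( [B [B [C [D false]]] or [C [D s]]] )]]]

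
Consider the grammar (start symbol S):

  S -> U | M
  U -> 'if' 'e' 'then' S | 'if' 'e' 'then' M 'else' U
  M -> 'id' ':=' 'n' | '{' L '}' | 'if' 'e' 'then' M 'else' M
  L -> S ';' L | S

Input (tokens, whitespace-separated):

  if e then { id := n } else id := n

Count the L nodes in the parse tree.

[S [M if e then [M { [L [S [M id := n]]] }] else [M id := n]]]

1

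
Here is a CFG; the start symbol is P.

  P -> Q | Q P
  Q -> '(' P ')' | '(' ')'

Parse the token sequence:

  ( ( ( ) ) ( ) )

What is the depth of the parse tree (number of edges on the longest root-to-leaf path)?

6

[P [Q ( [P [Q ( [P [Q ( )]] )] [P [Q ( )]]] )]]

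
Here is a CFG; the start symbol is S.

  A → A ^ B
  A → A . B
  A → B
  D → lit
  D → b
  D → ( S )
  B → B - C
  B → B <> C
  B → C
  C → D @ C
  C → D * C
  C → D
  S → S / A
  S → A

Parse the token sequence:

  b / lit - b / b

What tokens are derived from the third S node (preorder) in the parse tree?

b

[S [S [S [A [B [C [D b]]]]] / [A [B [B [C [D lit]]] - [C [D b]]]]] / [A [B [C [D b]]]]]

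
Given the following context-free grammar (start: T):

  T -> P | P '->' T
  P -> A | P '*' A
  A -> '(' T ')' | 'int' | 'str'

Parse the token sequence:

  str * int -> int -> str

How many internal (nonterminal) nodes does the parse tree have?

11

[T [P [P [A str]] * [A int]] -> [T [P [A int]] -> [T [P [A str]]]]]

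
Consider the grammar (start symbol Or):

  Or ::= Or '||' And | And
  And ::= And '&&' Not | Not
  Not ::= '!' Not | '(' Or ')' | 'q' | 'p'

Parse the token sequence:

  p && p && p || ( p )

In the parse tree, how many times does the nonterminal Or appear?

3

[Or [Or [And [And [And [Not p]] && [Not p]] && [Not p]]] || [And [Not ( [Or [And [Not p]]] )]]]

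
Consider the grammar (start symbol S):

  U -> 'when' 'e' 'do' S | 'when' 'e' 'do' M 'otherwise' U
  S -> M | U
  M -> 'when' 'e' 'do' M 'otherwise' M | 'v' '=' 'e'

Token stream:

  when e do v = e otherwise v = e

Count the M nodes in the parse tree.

3

[S [M when e do [M v = e] otherwise [M v = e]]]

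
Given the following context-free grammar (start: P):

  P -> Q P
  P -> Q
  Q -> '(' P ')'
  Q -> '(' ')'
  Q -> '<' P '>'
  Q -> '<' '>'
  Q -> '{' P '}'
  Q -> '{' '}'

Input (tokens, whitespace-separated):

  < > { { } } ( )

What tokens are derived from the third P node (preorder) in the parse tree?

{ }

[P [Q < >] [P [Q { [P [Q { }]] }] [P [Q ( )]]]]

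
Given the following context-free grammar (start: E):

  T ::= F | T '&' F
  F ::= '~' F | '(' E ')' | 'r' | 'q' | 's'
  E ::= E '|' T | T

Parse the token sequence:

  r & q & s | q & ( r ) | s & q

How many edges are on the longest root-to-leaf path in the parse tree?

7

[E [E [E [T [T [T [F r]] & [F q]] & [F s]]] | [T [T [F q]] & [F ( [E [T [F r]]] )]]] | [T [T [F s]] & [F q]]]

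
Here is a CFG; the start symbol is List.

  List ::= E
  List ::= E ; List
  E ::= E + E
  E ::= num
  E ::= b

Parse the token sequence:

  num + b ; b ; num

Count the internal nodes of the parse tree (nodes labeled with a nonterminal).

8

[List [E [E num] + [E b]] ; [List [E b] ; [List [E num]]]]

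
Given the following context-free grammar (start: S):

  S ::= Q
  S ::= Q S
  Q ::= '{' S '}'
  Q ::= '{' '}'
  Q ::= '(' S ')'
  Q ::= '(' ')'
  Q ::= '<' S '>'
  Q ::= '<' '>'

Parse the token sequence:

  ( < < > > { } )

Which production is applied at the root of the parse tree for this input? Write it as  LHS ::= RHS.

S ::= Q

[S [Q ( [S [Q < [S [Q < >]] >] [S [Q { }]]] )]]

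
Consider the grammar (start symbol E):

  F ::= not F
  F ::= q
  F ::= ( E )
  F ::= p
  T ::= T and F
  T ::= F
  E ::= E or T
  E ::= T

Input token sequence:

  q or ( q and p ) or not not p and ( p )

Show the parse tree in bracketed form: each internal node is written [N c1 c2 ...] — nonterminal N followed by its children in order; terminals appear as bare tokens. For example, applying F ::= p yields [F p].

[E [E [E [T [F q]]] or [T [F ( [E [T [T [F q]] and [F p]]] )]]] or [T [T [F not [F not [F p]]]] and [F ( [E [T [F p]]] )]]]

E
E or T
E or T or T
T or T or T
F or T or T
q or T or T
q or F or T
q or ( E ) or T
q or ( T ) or T
q or ( T and F ) or T
q or ( F and F ) or T
q or ( q and F ) or T
q or ( q and p ) or T
q or ( q and p ) or T and F
q or ( q and p ) or F and F
q or ( q and p ) or not F and F
q or ( q and p ) or not not F and F
q or ( q and p ) or not not p and F
q or ( q and p ) or not not p and ( E )
q or ( q and p ) or not not p and ( T )
q or ( q and p ) or not not p and ( F )
q or ( q and p ) or not not p and ( p )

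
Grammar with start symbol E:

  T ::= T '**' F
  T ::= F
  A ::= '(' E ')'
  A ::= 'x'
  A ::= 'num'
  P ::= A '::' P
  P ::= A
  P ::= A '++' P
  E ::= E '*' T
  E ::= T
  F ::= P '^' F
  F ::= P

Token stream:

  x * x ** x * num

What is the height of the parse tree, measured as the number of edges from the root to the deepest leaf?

7

[E [E [E [T [F [P [A x]]]]] * [T [T [F [P [A x]]]] ** [F [P [A x]]]]] * [T [F [P [A num]]]]]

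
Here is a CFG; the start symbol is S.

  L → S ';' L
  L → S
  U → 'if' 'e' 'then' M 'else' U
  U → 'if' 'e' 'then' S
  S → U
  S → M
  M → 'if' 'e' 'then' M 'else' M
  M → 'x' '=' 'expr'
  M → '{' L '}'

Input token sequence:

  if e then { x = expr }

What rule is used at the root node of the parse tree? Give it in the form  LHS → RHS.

S → U

[S [U if e then [S [M { [L [S [M x = expr]]] }]]]]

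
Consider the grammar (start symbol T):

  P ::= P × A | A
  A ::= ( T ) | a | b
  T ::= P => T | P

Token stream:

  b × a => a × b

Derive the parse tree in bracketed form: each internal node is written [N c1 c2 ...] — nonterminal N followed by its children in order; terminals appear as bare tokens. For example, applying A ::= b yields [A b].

T
P => T
P × A => T
A × A => T
b × A => T
b × a => T
b × a => P
b × a => P × A
b × a => A × A
b × a => a × A
b × a => a × b

[T [P [P [A b]] × [A a]] => [T [P [P [A a]] × [A b]]]]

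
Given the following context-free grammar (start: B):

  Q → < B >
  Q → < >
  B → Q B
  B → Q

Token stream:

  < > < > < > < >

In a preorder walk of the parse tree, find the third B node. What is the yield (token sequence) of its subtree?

[B [Q < >] [B [Q < >] [B [Q < >] [B [Q < >]]]]]

< > < >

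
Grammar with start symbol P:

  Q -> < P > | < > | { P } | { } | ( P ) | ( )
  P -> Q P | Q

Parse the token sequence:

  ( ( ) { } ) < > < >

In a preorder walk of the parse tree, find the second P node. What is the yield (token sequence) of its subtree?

[P [Q ( [P [Q ( )] [P [Q { }]]] )] [P [Q < >] [P [Q < >]]]]

( ) { }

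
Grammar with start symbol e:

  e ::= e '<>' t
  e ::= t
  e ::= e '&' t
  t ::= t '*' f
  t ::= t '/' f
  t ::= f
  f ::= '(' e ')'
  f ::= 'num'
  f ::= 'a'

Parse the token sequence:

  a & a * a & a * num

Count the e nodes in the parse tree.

3

[e [e [e [t [f a]]] & [t [t [f a]] * [f a]]] & [t [t [f a]] * [f num]]]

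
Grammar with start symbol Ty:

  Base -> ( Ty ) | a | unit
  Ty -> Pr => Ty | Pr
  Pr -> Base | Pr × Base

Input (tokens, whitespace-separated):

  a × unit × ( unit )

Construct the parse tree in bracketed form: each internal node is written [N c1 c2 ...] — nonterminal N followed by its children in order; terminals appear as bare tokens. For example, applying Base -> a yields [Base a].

Ty
Pr
Pr × Base
Pr × Base × Base
Base × Base × Base
a × Base × Base
a × unit × Base
a × unit × ( Ty )
a × unit × ( Pr )
a × unit × ( Base )
a × unit × ( unit )

[Ty [Pr [Pr [Pr [Base a]] × [Base unit]] × [Base ( [Ty [Pr [Base unit]]] )]]]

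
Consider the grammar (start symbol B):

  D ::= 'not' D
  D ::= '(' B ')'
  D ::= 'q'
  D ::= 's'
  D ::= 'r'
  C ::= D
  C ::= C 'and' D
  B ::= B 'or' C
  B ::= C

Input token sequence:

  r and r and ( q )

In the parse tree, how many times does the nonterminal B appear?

2

[B [C [C [C [D r]] and [D r]] and [D ( [B [C [D q]]] )]]]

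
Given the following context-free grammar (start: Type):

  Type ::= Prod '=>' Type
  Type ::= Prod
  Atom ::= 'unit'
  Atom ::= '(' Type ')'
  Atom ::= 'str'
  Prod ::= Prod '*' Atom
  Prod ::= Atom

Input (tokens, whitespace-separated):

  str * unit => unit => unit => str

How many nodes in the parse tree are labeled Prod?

5

[Type [Prod [Prod [Atom str]] * [Atom unit]] => [Type [Prod [Atom unit]] => [Type [Prod [Atom unit]] => [Type [Prod [Atom str]]]]]]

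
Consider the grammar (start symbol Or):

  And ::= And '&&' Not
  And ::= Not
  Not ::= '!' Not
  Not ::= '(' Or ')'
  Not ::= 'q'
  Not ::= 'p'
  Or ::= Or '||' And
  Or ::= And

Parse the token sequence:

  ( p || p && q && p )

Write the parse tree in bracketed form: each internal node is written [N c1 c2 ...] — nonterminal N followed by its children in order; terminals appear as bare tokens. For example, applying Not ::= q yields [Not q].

Or
And
Not
( Or )
( Or || And )
( And || And )
( Not || And )
( p || And )
( p || And && Not )
( p || And && Not && Not )
( p || Not && Not && Not )
( p || p && Not && Not )
( p || p && q && Not )
( p || p && q && p )

[Or [And [Not ( [Or [Or [And [Not p]]] || [And [And [And [Not p]] && [Not q]] && [Not p]]] )]]]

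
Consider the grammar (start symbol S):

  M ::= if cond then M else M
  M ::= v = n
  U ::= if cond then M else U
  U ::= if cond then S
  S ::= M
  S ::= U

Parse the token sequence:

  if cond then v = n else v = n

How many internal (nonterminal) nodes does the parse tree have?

[S [M if cond then [M v = n] else [M v = n]]]

4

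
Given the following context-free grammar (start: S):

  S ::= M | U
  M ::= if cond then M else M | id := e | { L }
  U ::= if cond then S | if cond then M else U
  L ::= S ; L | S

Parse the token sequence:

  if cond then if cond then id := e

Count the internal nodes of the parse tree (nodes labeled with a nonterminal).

[S [U if cond then [S [U if cond then [S [M id := e]]]]]]

6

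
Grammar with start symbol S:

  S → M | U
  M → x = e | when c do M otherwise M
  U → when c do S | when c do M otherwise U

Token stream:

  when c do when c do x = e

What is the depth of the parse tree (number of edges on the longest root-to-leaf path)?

[S [U when c do [S [U when c do [S [M x = e]]]]]]

6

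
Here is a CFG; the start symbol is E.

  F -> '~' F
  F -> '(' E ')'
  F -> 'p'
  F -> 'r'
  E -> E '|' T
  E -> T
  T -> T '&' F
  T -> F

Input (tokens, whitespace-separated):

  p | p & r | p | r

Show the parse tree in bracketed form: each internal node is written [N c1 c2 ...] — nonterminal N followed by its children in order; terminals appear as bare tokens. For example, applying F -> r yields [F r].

[E [E [E [E [T [F p]]] | [T [T [F p]] & [F r]]] | [T [F p]]] | [T [F r]]]

E
E | T
E | T | T
E | T | T | T
T | T | T | T
F | T | T | T
p | T | T | T
p | T & F | T | T
p | F & F | T | T
p | p & F | T | T
p | p & r | T | T
p | p & r | F | T
p | p & r | p | T
p | p & r | p | F
p | p & r | p | r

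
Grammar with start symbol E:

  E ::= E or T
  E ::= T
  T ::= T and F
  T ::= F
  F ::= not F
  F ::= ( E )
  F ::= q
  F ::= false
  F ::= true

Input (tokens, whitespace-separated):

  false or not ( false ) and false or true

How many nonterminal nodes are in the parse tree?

15

[E [E [E [T [F false]]] or [T [T [F not [F ( [E [T [F false]]] )]]] and [F false]]] or [T [F true]]]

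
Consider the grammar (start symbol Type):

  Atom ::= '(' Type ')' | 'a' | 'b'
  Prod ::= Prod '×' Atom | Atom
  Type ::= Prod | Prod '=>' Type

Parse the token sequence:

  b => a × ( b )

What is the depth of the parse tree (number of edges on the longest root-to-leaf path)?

7

[Type [Prod [Atom b]] => [Type [Prod [Prod [Atom a]] × [Atom ( [Type [Prod [Atom b]]] )]]]]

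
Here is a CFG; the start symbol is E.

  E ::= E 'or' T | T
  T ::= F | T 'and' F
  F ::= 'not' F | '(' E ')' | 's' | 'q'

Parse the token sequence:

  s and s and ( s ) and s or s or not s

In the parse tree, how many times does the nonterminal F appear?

8

[E [E [E [T [T [T [T [F s]] and [F s]] and [F ( [E [T [F s]]] )]] and [F s]]] or [T [F s]]] or [T [F not [F s]]]]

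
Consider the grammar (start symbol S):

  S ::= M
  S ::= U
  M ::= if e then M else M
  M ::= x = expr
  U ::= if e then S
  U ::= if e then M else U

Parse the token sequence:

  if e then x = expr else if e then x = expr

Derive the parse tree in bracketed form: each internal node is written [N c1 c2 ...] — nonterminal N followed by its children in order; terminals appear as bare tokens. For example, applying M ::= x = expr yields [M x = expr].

[S [U if e then [M x = expr] else [U if e then [S [M x = expr]]]]]

S
U
if e then M else U
if e then x = expr else U
if e then x = expr else if e then S
if e then x = expr else if e then M
if e then x = expr else if e then x = expr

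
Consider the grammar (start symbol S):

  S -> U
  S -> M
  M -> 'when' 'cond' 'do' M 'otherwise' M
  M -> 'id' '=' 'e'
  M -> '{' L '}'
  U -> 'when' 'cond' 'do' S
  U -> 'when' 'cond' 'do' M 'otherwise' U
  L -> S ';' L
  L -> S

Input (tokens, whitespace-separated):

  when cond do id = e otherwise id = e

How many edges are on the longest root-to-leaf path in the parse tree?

[S [M when cond do [M id = e] otherwise [M id = e]]]

3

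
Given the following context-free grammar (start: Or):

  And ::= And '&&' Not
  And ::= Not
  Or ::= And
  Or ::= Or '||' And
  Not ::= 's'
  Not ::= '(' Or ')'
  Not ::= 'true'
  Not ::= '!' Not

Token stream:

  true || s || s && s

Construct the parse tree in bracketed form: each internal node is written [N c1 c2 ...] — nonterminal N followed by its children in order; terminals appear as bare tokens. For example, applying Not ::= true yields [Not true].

Or
Or || And
Or || And || And
And || And || And
Not || And || And
true || And || And
true || Not || And
true || s || And
true || s || And && Not
true || s || Not && Not
true || s || s && Not
true || s || s && s

[Or [Or [Or [And [Not true]]] || [And [Not s]]] || [And [And [Not s]] && [Not s]]]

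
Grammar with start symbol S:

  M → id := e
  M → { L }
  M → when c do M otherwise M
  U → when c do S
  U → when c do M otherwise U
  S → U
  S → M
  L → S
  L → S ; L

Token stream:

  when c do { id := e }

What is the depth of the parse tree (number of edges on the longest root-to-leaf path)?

[S [U when c do [S [M { [L [S [M id := e]]] }]]]]

7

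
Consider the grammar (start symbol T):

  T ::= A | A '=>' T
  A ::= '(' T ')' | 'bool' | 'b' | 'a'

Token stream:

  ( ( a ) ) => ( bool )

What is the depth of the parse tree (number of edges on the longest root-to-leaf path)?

[T [A ( [T [A ( [T [A a]] )]] )] => [T [A ( [T [A bool]] )]]]

6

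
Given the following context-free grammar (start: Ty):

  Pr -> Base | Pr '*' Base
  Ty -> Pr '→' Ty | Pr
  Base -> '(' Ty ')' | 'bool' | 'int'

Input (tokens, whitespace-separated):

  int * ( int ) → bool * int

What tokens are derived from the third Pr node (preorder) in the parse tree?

int

[Ty [Pr [Pr [Base int]] * [Base ( [Ty [Pr [Base int]]] )]] → [Ty [Pr [Pr [Base bool]] * [Base int]]]]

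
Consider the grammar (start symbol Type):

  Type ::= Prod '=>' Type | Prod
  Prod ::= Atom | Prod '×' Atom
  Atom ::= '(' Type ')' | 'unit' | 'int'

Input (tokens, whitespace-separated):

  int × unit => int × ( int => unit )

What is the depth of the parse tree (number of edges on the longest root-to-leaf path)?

8

[Type [Prod [Prod [Atom int]] × [Atom unit]] => [Type [Prod [Prod [Atom int]] × [Atom ( [Type [Prod [Atom int]] => [Type [Prod [Atom unit]]]] )]]]]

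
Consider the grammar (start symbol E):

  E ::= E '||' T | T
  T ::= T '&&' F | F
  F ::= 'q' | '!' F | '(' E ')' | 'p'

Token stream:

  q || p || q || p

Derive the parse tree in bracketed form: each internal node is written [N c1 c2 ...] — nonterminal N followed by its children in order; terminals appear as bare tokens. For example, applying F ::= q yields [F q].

E
E || T
E || T || T
E || T || T || T
T || T || T || T
F || T || T || T
q || T || T || T
q || F || T || T
q || p || T || T
q || p || F || T
q || p || q || T
q || p || q || F
q || p || q || p

[E [E [E [E [T [F q]]] || [T [F p]]] || [T [F q]]] || [T [F p]]]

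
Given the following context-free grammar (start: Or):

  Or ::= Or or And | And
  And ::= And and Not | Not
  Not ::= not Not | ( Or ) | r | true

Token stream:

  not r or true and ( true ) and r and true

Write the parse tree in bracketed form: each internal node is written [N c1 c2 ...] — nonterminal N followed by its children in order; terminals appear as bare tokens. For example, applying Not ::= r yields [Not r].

Or
Or or And
And or And
Not or And
not Not or And
not r or And
not r or And and Not
not r or And and Not and Not
not r or And and Not and Not and Not
not r or Not and Not and Not and Not
not r or true and Not and Not and Not
not r or true and ( Or ) and Not and Not
not r or true and ( And ) and Not and Not
not r or true and ( Not ) and Not and Not
not r or true and ( true ) and Not and Not
not r or true and ( true ) and r and Not
not r or true and ( true ) and r and true

[Or [Or [And [Not not [Not r]]]] or [And [And [And [And [Not true]] and [Not ( [Or [And [Not true]]] )]] and [Not r]] and [Not true]]]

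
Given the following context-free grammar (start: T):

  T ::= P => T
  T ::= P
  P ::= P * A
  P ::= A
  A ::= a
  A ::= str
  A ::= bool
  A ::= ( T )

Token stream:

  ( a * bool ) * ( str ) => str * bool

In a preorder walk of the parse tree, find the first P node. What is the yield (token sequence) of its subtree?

[T [P [P [A ( [T [P [P [A a]] * [A bool]]] )]] * [A ( [T [P [A str]]] )]] => [T [P [P [A str]] * [A bool]]]]

( a * bool ) * ( str )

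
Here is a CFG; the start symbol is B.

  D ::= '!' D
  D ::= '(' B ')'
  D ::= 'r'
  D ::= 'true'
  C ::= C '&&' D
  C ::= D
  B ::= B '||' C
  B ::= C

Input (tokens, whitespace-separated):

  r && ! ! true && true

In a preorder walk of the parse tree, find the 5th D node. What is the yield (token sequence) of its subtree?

[B [C [C [C [D r]] && [D ! [D ! [D true]]]] && [D true]]]

true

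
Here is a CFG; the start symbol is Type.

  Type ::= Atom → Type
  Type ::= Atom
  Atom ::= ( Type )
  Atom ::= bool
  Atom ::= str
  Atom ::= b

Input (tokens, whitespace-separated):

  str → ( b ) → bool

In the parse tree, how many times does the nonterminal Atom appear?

[Type [Atom str] → [Type [Atom ( [Type [Atom b]] )] → [Type [Atom bool]]]]

4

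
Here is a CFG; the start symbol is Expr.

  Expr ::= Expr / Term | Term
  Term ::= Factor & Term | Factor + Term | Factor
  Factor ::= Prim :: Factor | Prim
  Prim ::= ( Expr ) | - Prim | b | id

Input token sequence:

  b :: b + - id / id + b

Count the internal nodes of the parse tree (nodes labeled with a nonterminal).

[Expr [Expr [Term [Factor [Prim b] :: [Factor [Prim b]]] + [Term [Factor [Prim - [Prim id]]]]]] / [Term [Factor [Prim id]] + [Term [Factor [Prim b]]]]]

17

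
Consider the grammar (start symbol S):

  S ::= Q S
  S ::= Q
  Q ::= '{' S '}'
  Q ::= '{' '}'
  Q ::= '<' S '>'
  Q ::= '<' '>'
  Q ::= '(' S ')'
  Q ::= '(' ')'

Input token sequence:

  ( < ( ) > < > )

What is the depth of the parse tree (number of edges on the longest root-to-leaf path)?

[S [Q ( [S [Q < [S [Q ( )]] >] [S [Q < >]]] )]]

6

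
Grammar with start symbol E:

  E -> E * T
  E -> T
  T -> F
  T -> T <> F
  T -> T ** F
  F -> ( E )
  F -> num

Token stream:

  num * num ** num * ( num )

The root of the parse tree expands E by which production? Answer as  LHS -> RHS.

[E [E [E [T [F num]]] * [T [T [F num]] ** [F num]]] * [T [F ( [E [T [F num]]] )]]]

E -> E * T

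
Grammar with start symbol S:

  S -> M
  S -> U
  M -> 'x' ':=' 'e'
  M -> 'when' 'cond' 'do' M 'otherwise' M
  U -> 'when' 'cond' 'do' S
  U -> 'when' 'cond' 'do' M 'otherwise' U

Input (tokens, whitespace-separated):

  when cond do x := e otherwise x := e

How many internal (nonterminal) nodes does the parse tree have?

[S [M when cond do [M x := e] otherwise [M x := e]]]

4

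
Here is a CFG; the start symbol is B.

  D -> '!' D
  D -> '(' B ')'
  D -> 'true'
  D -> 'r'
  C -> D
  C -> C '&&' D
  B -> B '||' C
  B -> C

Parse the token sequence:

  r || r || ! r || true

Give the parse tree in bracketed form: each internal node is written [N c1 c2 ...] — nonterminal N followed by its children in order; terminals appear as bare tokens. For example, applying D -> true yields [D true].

[B [B [B [B [C [D r]]] || [C [D r]]] || [C [D ! [D r]]]] || [C [D true]]]

B
B || C
B || C || C
B || C || C || C
C || C || C || C
D || C || C || C
r || C || C || C
r || D || C || C
r || r || C || C
r || r || D || C
r || r || ! D || C
r || r || ! r || C
r || r || ! r || D
r || r || ! r || true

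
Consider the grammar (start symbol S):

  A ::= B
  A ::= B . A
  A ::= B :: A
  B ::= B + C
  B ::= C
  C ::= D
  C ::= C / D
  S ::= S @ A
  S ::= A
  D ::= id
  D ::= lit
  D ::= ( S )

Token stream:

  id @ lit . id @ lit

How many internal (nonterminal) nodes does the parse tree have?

19

[S [S [S [A [B [C [D id]]]]] @ [A [B [C [D lit]]] . [A [B [C [D id]]]]]] @ [A [B [C [D lit]]]]]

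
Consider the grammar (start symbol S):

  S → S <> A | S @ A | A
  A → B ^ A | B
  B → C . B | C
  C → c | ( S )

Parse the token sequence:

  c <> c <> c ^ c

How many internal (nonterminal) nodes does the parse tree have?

[S [S [S [A [B [C c]]]] <> [A [B [C c]]]] <> [A [B [C c]] ^ [A [B [C c]]]]]

15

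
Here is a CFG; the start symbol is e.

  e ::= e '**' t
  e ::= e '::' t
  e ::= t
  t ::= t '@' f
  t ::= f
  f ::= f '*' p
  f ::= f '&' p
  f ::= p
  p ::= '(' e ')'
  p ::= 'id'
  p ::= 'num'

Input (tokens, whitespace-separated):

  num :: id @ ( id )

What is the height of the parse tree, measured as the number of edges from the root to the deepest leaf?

[e [e [t [f [p num]]]] :: [t [t [f [p id]]] @ [f [p ( [e [t [f [p id]]]] )]]]]

8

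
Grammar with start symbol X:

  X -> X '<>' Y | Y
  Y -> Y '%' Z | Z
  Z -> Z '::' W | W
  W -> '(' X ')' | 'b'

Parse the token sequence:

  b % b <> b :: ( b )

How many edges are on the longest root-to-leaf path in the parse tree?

8

[X [X [Y [Y [Z [W b]]] % [Z [W b]]]] <> [Y [Z [Z [W b]] :: [W ( [X [Y [Z [W b]]]] )]]]]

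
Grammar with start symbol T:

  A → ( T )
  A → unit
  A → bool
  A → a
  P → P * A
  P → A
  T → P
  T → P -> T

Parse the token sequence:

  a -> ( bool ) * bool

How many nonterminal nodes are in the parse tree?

[T [P [A a]] -> [T [P [P [A ( [T [P [A bool]]] )]] * [A bool]]]]

11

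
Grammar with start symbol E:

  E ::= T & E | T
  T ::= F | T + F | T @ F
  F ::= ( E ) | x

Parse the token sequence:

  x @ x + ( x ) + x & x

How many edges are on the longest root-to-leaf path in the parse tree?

[E [T [T [T [T [F x]] @ [F x]] + [F ( [E [T [F x]]] )]] + [F x]] & [E [T [F x]]]]

7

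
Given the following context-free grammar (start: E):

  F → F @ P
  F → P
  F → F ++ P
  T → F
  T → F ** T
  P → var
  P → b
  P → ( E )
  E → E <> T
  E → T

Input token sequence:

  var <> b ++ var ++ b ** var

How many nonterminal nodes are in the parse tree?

[E [E [T [F [P var]]]] <> [T [F [F [F [P b]] ++ [P var]] ++ [P b]] ** [T [F [P var]]]]]

15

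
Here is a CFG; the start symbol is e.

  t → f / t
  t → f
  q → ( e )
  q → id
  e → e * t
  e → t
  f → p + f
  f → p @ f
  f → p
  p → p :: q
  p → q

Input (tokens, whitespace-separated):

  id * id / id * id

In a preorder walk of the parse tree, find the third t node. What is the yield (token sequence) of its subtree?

[e [e [e [t [f [p [q id]]]]] * [t [f [p [q id]]] / [t [f [p [q id]]]]]] * [t [f [p [q id]]]]]

id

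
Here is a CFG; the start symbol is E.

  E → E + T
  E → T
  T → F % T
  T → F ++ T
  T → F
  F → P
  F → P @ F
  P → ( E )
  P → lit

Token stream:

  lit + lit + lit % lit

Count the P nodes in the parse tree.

[E [E [E [T [F [P lit]]]] + [T [F [P lit]]]] + [T [F [P lit]] % [T [F [P lit]]]]]

4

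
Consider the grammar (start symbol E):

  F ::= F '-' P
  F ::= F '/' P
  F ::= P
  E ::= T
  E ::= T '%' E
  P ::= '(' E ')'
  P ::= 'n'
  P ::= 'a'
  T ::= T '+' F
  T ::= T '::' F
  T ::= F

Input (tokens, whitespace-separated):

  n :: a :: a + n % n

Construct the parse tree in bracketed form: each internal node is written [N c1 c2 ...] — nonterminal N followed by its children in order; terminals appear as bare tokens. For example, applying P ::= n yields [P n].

E
T % E
T + F % E
T :: F + F % E
T :: F :: F + F % E
F :: F :: F + F % E
P :: F :: F + F % E
n :: F :: F + F % E
n :: P :: F + F % E
n :: a :: F + F % E
n :: a :: P + F % E
n :: a :: a + F % E
n :: a :: a + P % E
n :: a :: a + n % E
n :: a :: a + n % T
n :: a :: a + n % F
n :: a :: a + n % P
n :: a :: a + n % n

[E [T [T [T [T [F [P n]]] :: [F [P a]]] :: [F [P a]]] + [F [P n]]] % [E [T [F [P n]]]]]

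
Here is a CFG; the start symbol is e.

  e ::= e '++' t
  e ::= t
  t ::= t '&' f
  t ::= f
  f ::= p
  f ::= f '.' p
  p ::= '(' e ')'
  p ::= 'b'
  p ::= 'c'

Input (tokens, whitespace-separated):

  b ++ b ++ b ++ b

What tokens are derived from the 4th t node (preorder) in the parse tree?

[e [e [e [e [t [f [p b]]]] ++ [t [f [p b]]]] ++ [t [f [p b]]]] ++ [t [f [p b]]]]

b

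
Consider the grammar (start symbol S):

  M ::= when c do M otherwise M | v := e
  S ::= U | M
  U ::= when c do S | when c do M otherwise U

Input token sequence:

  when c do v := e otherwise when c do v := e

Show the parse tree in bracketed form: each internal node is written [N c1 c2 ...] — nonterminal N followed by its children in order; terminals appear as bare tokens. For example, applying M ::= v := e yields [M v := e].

[S [U when c do [M v := e] otherwise [U when c do [S [M v := e]]]]]

S
U
when c do M otherwise U
when c do v := e otherwise U
when c do v := e otherwise when c do S
when c do v := e otherwise when c do M
when c do v := e otherwise when c do v := e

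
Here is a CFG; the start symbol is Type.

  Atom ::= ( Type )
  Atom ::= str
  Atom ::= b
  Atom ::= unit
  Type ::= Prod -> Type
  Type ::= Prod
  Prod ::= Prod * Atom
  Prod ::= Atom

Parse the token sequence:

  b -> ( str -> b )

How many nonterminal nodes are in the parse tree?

[Type [Prod [Atom b]] -> [Type [Prod [Atom ( [Type [Prod [Atom str]] -> [Type [Prod [Atom b]]]] )]]]]

12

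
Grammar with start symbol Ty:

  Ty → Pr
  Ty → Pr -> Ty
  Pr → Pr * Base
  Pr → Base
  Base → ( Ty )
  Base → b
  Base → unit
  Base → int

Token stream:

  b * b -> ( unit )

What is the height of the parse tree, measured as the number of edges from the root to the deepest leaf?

7

[Ty [Pr [Pr [Base b]] * [Base b]] -> [Ty [Pr [Base ( [Ty [Pr [Base unit]]] )]]]]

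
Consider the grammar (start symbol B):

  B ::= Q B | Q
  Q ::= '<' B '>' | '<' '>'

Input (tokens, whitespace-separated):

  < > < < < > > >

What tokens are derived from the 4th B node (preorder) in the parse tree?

[B [Q < >] [B [Q < [B [Q < [B [Q < >]] >]] >]]]

< >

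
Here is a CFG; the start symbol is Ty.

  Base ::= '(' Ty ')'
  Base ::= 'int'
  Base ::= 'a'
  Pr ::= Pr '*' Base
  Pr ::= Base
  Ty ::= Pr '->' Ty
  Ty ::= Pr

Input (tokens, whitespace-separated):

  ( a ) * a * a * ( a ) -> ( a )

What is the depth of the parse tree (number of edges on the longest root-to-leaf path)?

[Ty [Pr [Pr [Pr [Pr [Base ( [Ty [Pr [Base a]]] )]] * [Base a]] * [Base a]] * [Base ( [Ty [Pr [Base a]]] )]] -> [Ty [Pr [Base ( [Ty [Pr [Base a]]] )]]]]

9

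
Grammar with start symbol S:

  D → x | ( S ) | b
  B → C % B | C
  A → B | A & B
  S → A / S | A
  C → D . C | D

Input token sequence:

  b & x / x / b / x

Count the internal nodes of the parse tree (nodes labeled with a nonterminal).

24

[S [A [A [B [C [D b]]]] & [B [C [D x]]]] / [S [A [B [C [D x]]]] / [S [A [B [C [D b]]]] / [S [A [B [C [D x]]]]]]]]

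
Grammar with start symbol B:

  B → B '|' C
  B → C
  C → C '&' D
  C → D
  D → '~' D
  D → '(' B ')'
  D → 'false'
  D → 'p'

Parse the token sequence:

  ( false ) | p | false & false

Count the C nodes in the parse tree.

5

[B [B [B [C [D ( [B [C [D false]]] )]]] | [C [D p]]] | [C [C [D false]] & [D false]]]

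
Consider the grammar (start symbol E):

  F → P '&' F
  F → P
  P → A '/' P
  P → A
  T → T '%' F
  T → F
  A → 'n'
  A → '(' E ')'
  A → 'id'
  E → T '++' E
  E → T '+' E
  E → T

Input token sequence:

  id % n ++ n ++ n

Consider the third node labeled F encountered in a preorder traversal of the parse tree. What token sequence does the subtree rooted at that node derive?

[E [T [T [F [P [A id]]]] % [F [P [A n]]]] ++ [E [T [F [P [A n]]]] ++ [E [T [F [P [A n]]]]]]]

n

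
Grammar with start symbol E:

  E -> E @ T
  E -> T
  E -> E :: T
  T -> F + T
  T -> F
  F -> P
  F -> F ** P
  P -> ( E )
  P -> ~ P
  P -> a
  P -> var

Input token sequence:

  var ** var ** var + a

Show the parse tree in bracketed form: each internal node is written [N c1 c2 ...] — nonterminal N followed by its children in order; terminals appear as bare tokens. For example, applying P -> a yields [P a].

E
T
F + T
F ** P + T
F ** P ** P + T
P ** P ** P + T
var ** P ** P + T
var ** var ** P + T
var ** var ** var + T
var ** var ** var + F
var ** var ** var + P
var ** var ** var + a

[E [T [F [F [F [P var]] ** [P var]] ** [P var]] + [T [F [P a]]]]]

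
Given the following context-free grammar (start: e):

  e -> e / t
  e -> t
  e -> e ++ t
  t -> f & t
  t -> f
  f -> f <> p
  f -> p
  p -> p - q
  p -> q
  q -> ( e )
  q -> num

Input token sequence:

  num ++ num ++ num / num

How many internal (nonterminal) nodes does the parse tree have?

[e [e [e [e [t [f [p [q num]]]]] ++ [t [f [p [q num]]]]] ++ [t [f [p [q num]]]]] / [t [f [p [q num]]]]]

20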